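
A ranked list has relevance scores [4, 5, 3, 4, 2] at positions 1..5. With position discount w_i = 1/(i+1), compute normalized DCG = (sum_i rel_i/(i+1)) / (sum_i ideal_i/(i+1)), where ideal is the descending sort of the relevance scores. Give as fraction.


Position discount weights w_i = 1/(i+1) for i=1..5:
Weights = [1/2, 1/3, 1/4, 1/5, 1/6]
Actual relevance: [4, 5, 3, 4, 2]
DCG = 4/2 + 5/3 + 3/4 + 4/5 + 2/6 = 111/20
Ideal relevance (sorted desc): [5, 4, 4, 3, 2]
Ideal DCG = 5/2 + 4/3 + 4/4 + 3/5 + 2/6 = 173/30
nDCG = DCG / ideal_DCG = 111/20 / 173/30 = 333/346

333/346


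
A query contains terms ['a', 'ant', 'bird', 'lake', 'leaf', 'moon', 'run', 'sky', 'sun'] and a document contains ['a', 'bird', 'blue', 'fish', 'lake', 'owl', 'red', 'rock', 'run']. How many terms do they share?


Query terms: ['a', 'ant', 'bird', 'lake', 'leaf', 'moon', 'run', 'sky', 'sun']
Document terms: ['a', 'bird', 'blue', 'fish', 'lake', 'owl', 'red', 'rock', 'run']
Common terms: ['a', 'bird', 'lake', 'run']
Overlap count = 4

4


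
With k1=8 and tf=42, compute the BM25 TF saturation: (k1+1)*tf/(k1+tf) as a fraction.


BM25 TF component = (k1+1)*tf / (k1+tf)
k1 = 8, tf = 42
Numerator = (8+1)*42 = 378
Denominator = 8 + 42 = 50
= 378/50 = 189/25

189/25


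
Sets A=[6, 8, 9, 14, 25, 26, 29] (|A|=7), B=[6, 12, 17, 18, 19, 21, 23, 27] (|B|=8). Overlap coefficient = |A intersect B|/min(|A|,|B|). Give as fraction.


A intersect B = [6]
|A intersect B| = 1
min(|A|, |B|) = min(7, 8) = 7
Overlap = 1 / 7 = 1/7

1/7


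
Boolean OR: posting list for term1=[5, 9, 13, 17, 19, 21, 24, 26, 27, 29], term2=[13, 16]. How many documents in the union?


Boolean OR: find union of posting lists
term1 docs: [5, 9, 13, 17, 19, 21, 24, 26, 27, 29]
term2 docs: [13, 16]
Union: [5, 9, 13, 16, 17, 19, 21, 24, 26, 27, 29]
|union| = 11

11


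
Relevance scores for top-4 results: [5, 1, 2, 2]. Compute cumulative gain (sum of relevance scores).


Cumulative Gain = sum of relevance scores
Position 1: rel=5, running sum=5
Position 2: rel=1, running sum=6
Position 3: rel=2, running sum=8
Position 4: rel=2, running sum=10
CG = 10

10


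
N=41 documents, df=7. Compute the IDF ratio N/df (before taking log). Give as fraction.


IDF ratio = N / df
= 41 / 7
= 41/7

41/7


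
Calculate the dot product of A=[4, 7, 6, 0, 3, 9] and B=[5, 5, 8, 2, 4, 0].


Dot product = sum of element-wise products
A[0]*B[0] = 4*5 = 20
A[1]*B[1] = 7*5 = 35
A[2]*B[2] = 6*8 = 48
A[3]*B[3] = 0*2 = 0
A[4]*B[4] = 3*4 = 12
A[5]*B[5] = 9*0 = 0
Sum = 20 + 35 + 48 + 0 + 12 + 0 = 115

115


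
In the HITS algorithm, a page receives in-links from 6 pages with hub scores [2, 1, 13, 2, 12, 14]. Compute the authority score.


Authority = sum of hub scores of in-linkers
In-link 1: hub score = 2
In-link 2: hub score = 1
In-link 3: hub score = 13
In-link 4: hub score = 2
In-link 5: hub score = 12
In-link 6: hub score = 14
Authority = 2 + 1 + 13 + 2 + 12 + 14 = 44

44


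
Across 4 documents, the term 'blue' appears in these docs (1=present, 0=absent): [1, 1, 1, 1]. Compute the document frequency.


Checking each document for 'blue':
Doc 1: present
Doc 2: present
Doc 3: present
Doc 4: present
df = sum of presences = 1 + 1 + 1 + 1 = 4

4


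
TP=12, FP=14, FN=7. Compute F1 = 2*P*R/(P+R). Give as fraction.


F1 = 2 * P * R / (P + R)
P = TP/(TP+FP) = 12/26 = 6/13
R = TP/(TP+FN) = 12/19 = 12/19
2 * P * R = 2 * 6/13 * 12/19 = 144/247
P + R = 6/13 + 12/19 = 270/247
F1 = 144/247 / 270/247 = 8/15

8/15


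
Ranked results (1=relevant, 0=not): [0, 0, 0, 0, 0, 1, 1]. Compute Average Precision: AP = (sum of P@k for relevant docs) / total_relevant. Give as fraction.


Computing P@k for each relevant position:
Position 1: not relevant
Position 2: not relevant
Position 3: not relevant
Position 4: not relevant
Position 5: not relevant
Position 6: relevant, P@6 = 1/6 = 1/6
Position 7: relevant, P@7 = 2/7 = 2/7
Sum of P@k = 1/6 + 2/7 = 19/42
AP = 19/42 / 2 = 19/84

19/84


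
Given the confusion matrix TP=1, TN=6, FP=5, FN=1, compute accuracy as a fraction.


Accuracy = (TP + TN) / (TP + TN + FP + FN)
TP + TN = 1 + 6 = 7
Total = 1 + 6 + 5 + 1 = 13
Accuracy = 7 / 13 = 7/13

7/13


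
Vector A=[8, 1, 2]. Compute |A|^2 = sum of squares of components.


|A|^2 = sum of squared components
A[0]^2 = 8^2 = 64
A[1]^2 = 1^2 = 1
A[2]^2 = 2^2 = 4
Sum = 64 + 1 + 4 = 69

69


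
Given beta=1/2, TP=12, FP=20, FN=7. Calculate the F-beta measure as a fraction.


P = TP/(TP+FP) = 12/32 = 3/8
R = TP/(TP+FN) = 12/19 = 12/19
beta^2 = 1/2^2 = 1/4
(1 + beta^2) = 5/4
Numerator = (1+beta^2)*P*R = 45/152
Denominator = beta^2*P + R = 3/32 + 12/19 = 441/608
F_beta = 20/49

20/49


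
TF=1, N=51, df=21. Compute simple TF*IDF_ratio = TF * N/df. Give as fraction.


TF * (N/df)
= 1 * (51/21)
= 1 * 17/7
= 17/7

17/7


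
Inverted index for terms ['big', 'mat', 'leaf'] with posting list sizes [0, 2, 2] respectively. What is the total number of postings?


Summing posting list sizes:
'big': 0 postings
'mat': 2 postings
'leaf': 2 postings
Total = 0 + 2 + 2 = 4

4


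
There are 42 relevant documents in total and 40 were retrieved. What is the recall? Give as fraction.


Recall = retrieved_relevant / total_relevant
= 40 / 42
= 40 / (40 + 2)
= 20/21

20/21


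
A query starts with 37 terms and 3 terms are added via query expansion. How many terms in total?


Original terms: 37
Expansion terms: 3
Total = 37 + 3 = 40

40


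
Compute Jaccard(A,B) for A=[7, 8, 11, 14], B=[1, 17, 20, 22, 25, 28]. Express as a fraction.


A intersect B = []
|A intersect B| = 0
A union B = [1, 7, 8, 11, 14, 17, 20, 22, 25, 28]
|A union B| = 10
Jaccard = 0/10 = 0

0


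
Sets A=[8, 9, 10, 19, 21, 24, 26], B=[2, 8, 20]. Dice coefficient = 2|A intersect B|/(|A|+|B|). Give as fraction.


A intersect B = [8]
|A intersect B| = 1
|A| = 7, |B| = 3
Dice = 2*1 / (7+3)
= 2 / 10 = 1/5

1/5


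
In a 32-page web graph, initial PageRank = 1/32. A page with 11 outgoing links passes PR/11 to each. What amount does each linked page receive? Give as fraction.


Initial PR = 1/32 = 1/32
Outlinks = 11
Contribution per link = PR / outlinks
= 1/32 / 11
= 1/352

1/352


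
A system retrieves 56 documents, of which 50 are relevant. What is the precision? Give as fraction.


Precision = relevant_retrieved / total_retrieved
= 50 / 56
= 50 / (50 + 6)
= 25/28

25/28


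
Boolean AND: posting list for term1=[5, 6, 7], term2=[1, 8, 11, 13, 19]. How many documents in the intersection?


Boolean AND: find intersection of posting lists
term1 docs: [5, 6, 7]
term2 docs: [1, 8, 11, 13, 19]
Intersection: []
|intersection| = 0

0


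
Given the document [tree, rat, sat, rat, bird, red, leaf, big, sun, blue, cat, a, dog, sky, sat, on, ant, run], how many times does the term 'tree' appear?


Document has 18 words
Scanning for 'tree':
Found at positions: [0]
Count = 1

1


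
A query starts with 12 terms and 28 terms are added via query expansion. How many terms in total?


Original terms: 12
Expansion terms: 28
Total = 12 + 28 = 40

40


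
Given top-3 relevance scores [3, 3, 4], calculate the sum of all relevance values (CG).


Cumulative Gain = sum of relevance scores
Position 1: rel=3, running sum=3
Position 2: rel=3, running sum=6
Position 3: rel=4, running sum=10
CG = 10

10


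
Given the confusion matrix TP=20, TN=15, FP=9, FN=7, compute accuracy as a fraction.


Accuracy = (TP + TN) / (TP + TN + FP + FN)
TP + TN = 20 + 15 = 35
Total = 20 + 15 + 9 + 7 = 51
Accuracy = 35 / 51 = 35/51

35/51


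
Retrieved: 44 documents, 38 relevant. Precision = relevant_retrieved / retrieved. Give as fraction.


Precision = relevant_retrieved / total_retrieved
= 38 / 44
= 38 / (38 + 6)
= 19/22

19/22


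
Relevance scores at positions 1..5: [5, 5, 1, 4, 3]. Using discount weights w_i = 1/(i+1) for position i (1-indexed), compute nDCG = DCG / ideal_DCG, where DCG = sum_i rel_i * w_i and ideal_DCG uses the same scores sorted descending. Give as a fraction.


Position discount weights w_i = 1/(i+1) for i=1..5:
Weights = [1/2, 1/3, 1/4, 1/5, 1/6]
Actual relevance: [5, 5, 1, 4, 3]
DCG = 5/2 + 5/3 + 1/4 + 4/5 + 3/6 = 343/60
Ideal relevance (sorted desc): [5, 5, 4, 3, 1]
Ideal DCG = 5/2 + 5/3 + 4/4 + 3/5 + 1/6 = 89/15
nDCG = DCG / ideal_DCG = 343/60 / 89/15 = 343/356

343/356


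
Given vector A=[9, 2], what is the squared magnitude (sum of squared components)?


|A|^2 = sum of squared components
A[0]^2 = 9^2 = 81
A[1]^2 = 2^2 = 4
Sum = 81 + 4 = 85

85


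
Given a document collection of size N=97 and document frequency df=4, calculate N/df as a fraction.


IDF ratio = N / df
= 97 / 4
= 97/4

97/4


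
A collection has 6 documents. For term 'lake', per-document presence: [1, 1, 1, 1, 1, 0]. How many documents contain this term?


Checking each document for 'lake':
Doc 1: present
Doc 2: present
Doc 3: present
Doc 4: present
Doc 5: present
Doc 6: absent
df = sum of presences = 1 + 1 + 1 + 1 + 1 + 0 = 5

5


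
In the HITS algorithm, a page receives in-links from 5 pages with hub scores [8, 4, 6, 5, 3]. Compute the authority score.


Authority = sum of hub scores of in-linkers
In-link 1: hub score = 8
In-link 2: hub score = 4
In-link 3: hub score = 6
In-link 4: hub score = 5
In-link 5: hub score = 3
Authority = 8 + 4 + 6 + 5 + 3 = 26

26


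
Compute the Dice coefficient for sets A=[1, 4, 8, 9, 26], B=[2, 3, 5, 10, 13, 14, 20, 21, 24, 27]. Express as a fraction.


A intersect B = []
|A intersect B| = 0
|A| = 5, |B| = 10
Dice = 2*0 / (5+10)
= 0 / 15 = 0

0


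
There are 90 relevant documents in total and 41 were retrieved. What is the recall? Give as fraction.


Recall = retrieved_relevant / total_relevant
= 41 / 90
= 41 / (41 + 49)
= 41/90

41/90


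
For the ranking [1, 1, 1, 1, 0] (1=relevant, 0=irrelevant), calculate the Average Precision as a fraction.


Computing P@k for each relevant position:
Position 1: relevant, P@1 = 1/1 = 1
Position 2: relevant, P@2 = 2/2 = 1
Position 3: relevant, P@3 = 3/3 = 1
Position 4: relevant, P@4 = 4/4 = 1
Position 5: not relevant
Sum of P@k = 1 + 1 + 1 + 1 = 4
AP = 4 / 4 = 1

1


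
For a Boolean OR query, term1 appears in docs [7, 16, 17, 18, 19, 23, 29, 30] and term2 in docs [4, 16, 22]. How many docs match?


Boolean OR: find union of posting lists
term1 docs: [7, 16, 17, 18, 19, 23, 29, 30]
term2 docs: [4, 16, 22]
Union: [4, 7, 16, 17, 18, 19, 22, 23, 29, 30]
|union| = 10

10


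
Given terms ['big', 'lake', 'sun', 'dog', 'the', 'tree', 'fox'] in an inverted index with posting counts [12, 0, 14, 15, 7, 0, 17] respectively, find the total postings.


Summing posting list sizes:
'big': 12 postings
'lake': 0 postings
'sun': 14 postings
'dog': 15 postings
'the': 7 postings
'tree': 0 postings
'fox': 17 postings
Total = 12 + 0 + 14 + 15 + 7 + 0 + 17 = 65

65


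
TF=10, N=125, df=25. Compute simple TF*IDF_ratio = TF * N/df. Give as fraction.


TF * (N/df)
= 10 * (125/25)
= 10 * 5
= 50

50


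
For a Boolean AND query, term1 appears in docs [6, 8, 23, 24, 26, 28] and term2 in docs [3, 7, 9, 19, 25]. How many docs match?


Boolean AND: find intersection of posting lists
term1 docs: [6, 8, 23, 24, 26, 28]
term2 docs: [3, 7, 9, 19, 25]
Intersection: []
|intersection| = 0

0


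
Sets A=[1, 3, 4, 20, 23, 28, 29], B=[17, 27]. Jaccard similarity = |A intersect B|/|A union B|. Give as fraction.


A intersect B = []
|A intersect B| = 0
A union B = [1, 3, 4, 17, 20, 23, 27, 28, 29]
|A union B| = 9
Jaccard = 0/9 = 0

0


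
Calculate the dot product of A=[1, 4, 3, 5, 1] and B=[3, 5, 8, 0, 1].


Dot product = sum of element-wise products
A[0]*B[0] = 1*3 = 3
A[1]*B[1] = 4*5 = 20
A[2]*B[2] = 3*8 = 24
A[3]*B[3] = 5*0 = 0
A[4]*B[4] = 1*1 = 1
Sum = 3 + 20 + 24 + 0 + 1 = 48

48


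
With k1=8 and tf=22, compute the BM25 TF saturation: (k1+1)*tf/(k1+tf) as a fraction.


BM25 TF component = (k1+1)*tf / (k1+tf)
k1 = 8, tf = 22
Numerator = (8+1)*22 = 198
Denominator = 8 + 22 = 30
= 198/30 = 33/5

33/5


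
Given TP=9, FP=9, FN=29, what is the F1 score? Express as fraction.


F1 = 2 * P * R / (P + R)
P = TP/(TP+FP) = 9/18 = 1/2
R = TP/(TP+FN) = 9/38 = 9/38
2 * P * R = 2 * 1/2 * 9/38 = 9/38
P + R = 1/2 + 9/38 = 14/19
F1 = 9/38 / 14/19 = 9/28

9/28


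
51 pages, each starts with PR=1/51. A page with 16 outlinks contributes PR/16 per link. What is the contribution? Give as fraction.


Initial PR = 1/51 = 1/51
Outlinks = 16
Contribution per link = PR / outlinks
= 1/51 / 16
= 1/816

1/816


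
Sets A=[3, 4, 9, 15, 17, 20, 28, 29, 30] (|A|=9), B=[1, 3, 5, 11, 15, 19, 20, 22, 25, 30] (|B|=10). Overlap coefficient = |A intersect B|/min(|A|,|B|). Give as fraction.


A intersect B = [3, 15, 20, 30]
|A intersect B| = 4
min(|A|, |B|) = min(9, 10) = 9
Overlap = 4 / 9 = 4/9

4/9


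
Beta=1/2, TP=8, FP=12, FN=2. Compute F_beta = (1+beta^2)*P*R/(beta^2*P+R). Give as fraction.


P = TP/(TP+FP) = 8/20 = 2/5
R = TP/(TP+FN) = 8/10 = 4/5
beta^2 = 1/2^2 = 1/4
(1 + beta^2) = 5/4
Numerator = (1+beta^2)*P*R = 2/5
Denominator = beta^2*P + R = 1/10 + 4/5 = 9/10
F_beta = 4/9

4/9


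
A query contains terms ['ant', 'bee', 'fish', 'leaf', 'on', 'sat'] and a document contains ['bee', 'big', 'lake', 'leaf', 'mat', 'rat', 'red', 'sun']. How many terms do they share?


Query terms: ['ant', 'bee', 'fish', 'leaf', 'on', 'sat']
Document terms: ['bee', 'big', 'lake', 'leaf', 'mat', 'rat', 'red', 'sun']
Common terms: ['bee', 'leaf']
Overlap count = 2

2


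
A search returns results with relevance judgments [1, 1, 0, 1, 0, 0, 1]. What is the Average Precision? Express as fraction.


Computing P@k for each relevant position:
Position 1: relevant, P@1 = 1/1 = 1
Position 2: relevant, P@2 = 2/2 = 1
Position 3: not relevant
Position 4: relevant, P@4 = 3/4 = 3/4
Position 5: not relevant
Position 6: not relevant
Position 7: relevant, P@7 = 4/7 = 4/7
Sum of P@k = 1 + 1 + 3/4 + 4/7 = 93/28
AP = 93/28 / 4 = 93/112

93/112


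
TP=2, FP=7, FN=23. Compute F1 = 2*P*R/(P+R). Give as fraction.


F1 = 2 * P * R / (P + R)
P = TP/(TP+FP) = 2/9 = 2/9
R = TP/(TP+FN) = 2/25 = 2/25
2 * P * R = 2 * 2/9 * 2/25 = 8/225
P + R = 2/9 + 2/25 = 68/225
F1 = 8/225 / 68/225 = 2/17

2/17


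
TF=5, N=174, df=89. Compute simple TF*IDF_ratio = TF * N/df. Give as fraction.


TF * (N/df)
= 5 * (174/89)
= 5 * 174/89
= 870/89

870/89


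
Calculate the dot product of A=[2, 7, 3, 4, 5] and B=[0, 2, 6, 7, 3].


Dot product = sum of element-wise products
A[0]*B[0] = 2*0 = 0
A[1]*B[1] = 7*2 = 14
A[2]*B[2] = 3*6 = 18
A[3]*B[3] = 4*7 = 28
A[4]*B[4] = 5*3 = 15
Sum = 0 + 14 + 18 + 28 + 15 = 75

75


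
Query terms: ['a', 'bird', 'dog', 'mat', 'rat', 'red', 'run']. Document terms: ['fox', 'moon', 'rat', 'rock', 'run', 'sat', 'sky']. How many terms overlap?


Query terms: ['a', 'bird', 'dog', 'mat', 'rat', 'red', 'run']
Document terms: ['fox', 'moon', 'rat', 'rock', 'run', 'sat', 'sky']
Common terms: ['rat', 'run']
Overlap count = 2

2


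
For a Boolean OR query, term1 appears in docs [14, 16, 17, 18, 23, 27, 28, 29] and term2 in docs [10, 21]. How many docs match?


Boolean OR: find union of posting lists
term1 docs: [14, 16, 17, 18, 23, 27, 28, 29]
term2 docs: [10, 21]
Union: [10, 14, 16, 17, 18, 21, 23, 27, 28, 29]
|union| = 10

10


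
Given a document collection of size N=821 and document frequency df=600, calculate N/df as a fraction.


IDF ratio = N / df
= 821 / 600
= 821/600

821/600


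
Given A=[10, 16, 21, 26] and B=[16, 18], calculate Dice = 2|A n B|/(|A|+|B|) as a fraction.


A intersect B = [16]
|A intersect B| = 1
|A| = 4, |B| = 2
Dice = 2*1 / (4+2)
= 2 / 6 = 1/3

1/3


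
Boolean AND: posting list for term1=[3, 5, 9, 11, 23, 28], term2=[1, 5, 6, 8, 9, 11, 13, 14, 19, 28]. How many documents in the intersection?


Boolean AND: find intersection of posting lists
term1 docs: [3, 5, 9, 11, 23, 28]
term2 docs: [1, 5, 6, 8, 9, 11, 13, 14, 19, 28]
Intersection: [5, 9, 11, 28]
|intersection| = 4

4


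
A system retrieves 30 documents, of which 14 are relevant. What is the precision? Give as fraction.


Precision = relevant_retrieved / total_retrieved
= 14 / 30
= 14 / (14 + 16)
= 7/15

7/15


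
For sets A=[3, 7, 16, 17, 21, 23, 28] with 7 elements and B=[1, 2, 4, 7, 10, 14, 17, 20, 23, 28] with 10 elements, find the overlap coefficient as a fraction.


A intersect B = [7, 17, 23, 28]
|A intersect B| = 4
min(|A|, |B|) = min(7, 10) = 7
Overlap = 4 / 7 = 4/7

4/7


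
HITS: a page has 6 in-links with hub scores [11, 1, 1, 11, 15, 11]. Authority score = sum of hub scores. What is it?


Authority = sum of hub scores of in-linkers
In-link 1: hub score = 11
In-link 2: hub score = 1
In-link 3: hub score = 1
In-link 4: hub score = 11
In-link 5: hub score = 15
In-link 6: hub score = 11
Authority = 11 + 1 + 1 + 11 + 15 + 11 = 50

50


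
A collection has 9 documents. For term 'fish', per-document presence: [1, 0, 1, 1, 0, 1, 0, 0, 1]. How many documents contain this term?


Checking each document for 'fish':
Doc 1: present
Doc 2: absent
Doc 3: present
Doc 4: present
Doc 5: absent
Doc 6: present
Doc 7: absent
Doc 8: absent
Doc 9: present
df = sum of presences = 1 + 0 + 1 + 1 + 0 + 1 + 0 + 0 + 1 = 5

5


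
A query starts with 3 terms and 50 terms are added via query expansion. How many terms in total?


Original terms: 3
Expansion terms: 50
Total = 3 + 50 = 53

53


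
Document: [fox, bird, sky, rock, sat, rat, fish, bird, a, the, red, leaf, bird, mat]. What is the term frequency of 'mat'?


Document has 14 words
Scanning for 'mat':
Found at positions: [13]
Count = 1

1


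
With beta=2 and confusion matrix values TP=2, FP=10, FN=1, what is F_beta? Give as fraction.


P = TP/(TP+FP) = 2/12 = 1/6
R = TP/(TP+FN) = 2/3 = 2/3
beta^2 = 2^2 = 4
(1 + beta^2) = 5
Numerator = (1+beta^2)*P*R = 5/9
Denominator = beta^2*P + R = 2/3 + 2/3 = 4/3
F_beta = 5/12

5/12


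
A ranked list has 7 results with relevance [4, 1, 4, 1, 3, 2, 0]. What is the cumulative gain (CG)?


Cumulative Gain = sum of relevance scores
Position 1: rel=4, running sum=4
Position 2: rel=1, running sum=5
Position 3: rel=4, running sum=9
Position 4: rel=1, running sum=10
Position 5: rel=3, running sum=13
Position 6: rel=2, running sum=15
Position 7: rel=0, running sum=15
CG = 15

15


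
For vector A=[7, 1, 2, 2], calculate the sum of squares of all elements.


|A|^2 = sum of squared components
A[0]^2 = 7^2 = 49
A[1]^2 = 1^2 = 1
A[2]^2 = 2^2 = 4
A[3]^2 = 2^2 = 4
Sum = 49 + 1 + 4 + 4 = 58

58


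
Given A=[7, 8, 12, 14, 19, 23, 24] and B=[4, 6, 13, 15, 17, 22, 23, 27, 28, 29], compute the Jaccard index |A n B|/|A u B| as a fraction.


A intersect B = [23]
|A intersect B| = 1
A union B = [4, 6, 7, 8, 12, 13, 14, 15, 17, 19, 22, 23, 24, 27, 28, 29]
|A union B| = 16
Jaccard = 1/16 = 1/16

1/16


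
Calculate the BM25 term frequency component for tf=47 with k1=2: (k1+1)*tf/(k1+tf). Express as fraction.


BM25 TF component = (k1+1)*tf / (k1+tf)
k1 = 2, tf = 47
Numerator = (2+1)*47 = 141
Denominator = 2 + 47 = 49
= 141/49 = 141/49

141/49


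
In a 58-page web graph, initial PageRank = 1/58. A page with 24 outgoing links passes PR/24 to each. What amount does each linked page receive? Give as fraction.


Initial PR = 1/58 = 1/58
Outlinks = 24
Contribution per link = PR / outlinks
= 1/58 / 24
= 1/1392

1/1392


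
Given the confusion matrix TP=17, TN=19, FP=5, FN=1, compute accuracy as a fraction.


Accuracy = (TP + TN) / (TP + TN + FP + FN)
TP + TN = 17 + 19 = 36
Total = 17 + 19 + 5 + 1 = 42
Accuracy = 36 / 42 = 6/7

6/7


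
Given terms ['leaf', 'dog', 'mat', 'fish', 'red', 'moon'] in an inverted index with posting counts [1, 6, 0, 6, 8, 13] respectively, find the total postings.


Summing posting list sizes:
'leaf': 1 postings
'dog': 6 postings
'mat': 0 postings
'fish': 6 postings
'red': 8 postings
'moon': 13 postings
Total = 1 + 6 + 0 + 6 + 8 + 13 = 34

34


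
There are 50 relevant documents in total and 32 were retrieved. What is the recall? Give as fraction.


Recall = retrieved_relevant / total_relevant
= 32 / 50
= 32 / (32 + 18)
= 16/25

16/25


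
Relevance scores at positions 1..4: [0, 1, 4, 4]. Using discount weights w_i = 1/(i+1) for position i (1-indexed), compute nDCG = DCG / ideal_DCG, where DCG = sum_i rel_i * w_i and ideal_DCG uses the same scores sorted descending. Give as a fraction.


Position discount weights w_i = 1/(i+1) for i=1..4:
Weights = [1/2, 1/3, 1/4, 1/5]
Actual relevance: [0, 1, 4, 4]
DCG = 0/2 + 1/3 + 4/4 + 4/5 = 32/15
Ideal relevance (sorted desc): [4, 4, 1, 0]
Ideal DCG = 4/2 + 4/3 + 1/4 + 0/5 = 43/12
nDCG = DCG / ideal_DCG = 32/15 / 43/12 = 128/215

128/215


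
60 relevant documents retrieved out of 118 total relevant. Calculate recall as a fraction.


Recall = retrieved_relevant / total_relevant
= 60 / 118
= 60 / (60 + 58)
= 30/59

30/59


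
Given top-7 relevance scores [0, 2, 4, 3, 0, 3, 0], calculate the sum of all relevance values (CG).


Cumulative Gain = sum of relevance scores
Position 1: rel=0, running sum=0
Position 2: rel=2, running sum=2
Position 3: rel=4, running sum=6
Position 4: rel=3, running sum=9
Position 5: rel=0, running sum=9
Position 6: rel=3, running sum=12
Position 7: rel=0, running sum=12
CG = 12

12


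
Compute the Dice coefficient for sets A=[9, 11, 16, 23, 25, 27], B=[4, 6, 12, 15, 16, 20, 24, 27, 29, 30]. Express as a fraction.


A intersect B = [16, 27]
|A intersect B| = 2
|A| = 6, |B| = 10
Dice = 2*2 / (6+10)
= 4 / 16 = 1/4

1/4


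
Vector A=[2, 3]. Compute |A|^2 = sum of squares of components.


|A|^2 = sum of squared components
A[0]^2 = 2^2 = 4
A[1]^2 = 3^2 = 9
Sum = 4 + 9 = 13

13


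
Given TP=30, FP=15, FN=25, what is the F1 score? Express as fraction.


F1 = 2 * P * R / (P + R)
P = TP/(TP+FP) = 30/45 = 2/3
R = TP/(TP+FN) = 30/55 = 6/11
2 * P * R = 2 * 2/3 * 6/11 = 8/11
P + R = 2/3 + 6/11 = 40/33
F1 = 8/11 / 40/33 = 3/5

3/5


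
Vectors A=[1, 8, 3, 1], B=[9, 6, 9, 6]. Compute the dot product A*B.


Dot product = sum of element-wise products
A[0]*B[0] = 1*9 = 9
A[1]*B[1] = 8*6 = 48
A[2]*B[2] = 3*9 = 27
A[3]*B[3] = 1*6 = 6
Sum = 9 + 48 + 27 + 6 = 90

90


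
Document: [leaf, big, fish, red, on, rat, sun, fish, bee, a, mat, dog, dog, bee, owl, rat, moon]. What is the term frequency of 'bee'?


Document has 17 words
Scanning for 'bee':
Found at positions: [8, 13]
Count = 2

2


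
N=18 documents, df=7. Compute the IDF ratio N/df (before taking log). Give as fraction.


IDF ratio = N / df
= 18 / 7
= 18/7

18/7


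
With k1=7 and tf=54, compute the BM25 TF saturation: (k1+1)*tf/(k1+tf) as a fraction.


BM25 TF component = (k1+1)*tf / (k1+tf)
k1 = 7, tf = 54
Numerator = (7+1)*54 = 432
Denominator = 7 + 54 = 61
= 432/61 = 432/61

432/61


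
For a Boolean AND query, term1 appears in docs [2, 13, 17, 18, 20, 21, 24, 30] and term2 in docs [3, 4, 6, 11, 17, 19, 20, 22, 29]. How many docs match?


Boolean AND: find intersection of posting lists
term1 docs: [2, 13, 17, 18, 20, 21, 24, 30]
term2 docs: [3, 4, 6, 11, 17, 19, 20, 22, 29]
Intersection: [17, 20]
|intersection| = 2

2


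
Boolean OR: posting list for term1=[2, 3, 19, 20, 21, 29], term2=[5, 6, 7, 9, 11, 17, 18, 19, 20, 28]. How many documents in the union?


Boolean OR: find union of posting lists
term1 docs: [2, 3, 19, 20, 21, 29]
term2 docs: [5, 6, 7, 9, 11, 17, 18, 19, 20, 28]
Union: [2, 3, 5, 6, 7, 9, 11, 17, 18, 19, 20, 21, 28, 29]
|union| = 14

14


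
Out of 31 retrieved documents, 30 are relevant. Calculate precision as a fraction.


Precision = relevant_retrieved / total_retrieved
= 30 / 31
= 30 / (30 + 1)
= 30/31

30/31


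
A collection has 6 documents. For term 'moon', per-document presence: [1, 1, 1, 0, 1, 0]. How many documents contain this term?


Checking each document for 'moon':
Doc 1: present
Doc 2: present
Doc 3: present
Doc 4: absent
Doc 5: present
Doc 6: absent
df = sum of presences = 1 + 1 + 1 + 0 + 1 + 0 = 4

4


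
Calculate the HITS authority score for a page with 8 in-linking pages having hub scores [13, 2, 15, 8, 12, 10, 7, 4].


Authority = sum of hub scores of in-linkers
In-link 1: hub score = 13
In-link 2: hub score = 2
In-link 3: hub score = 15
In-link 4: hub score = 8
In-link 5: hub score = 12
In-link 6: hub score = 10
In-link 7: hub score = 7
In-link 8: hub score = 4
Authority = 13 + 2 + 15 + 8 + 12 + 10 + 7 + 4 = 71

71


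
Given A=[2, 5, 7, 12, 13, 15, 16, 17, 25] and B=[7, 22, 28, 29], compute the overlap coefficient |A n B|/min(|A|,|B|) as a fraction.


A intersect B = [7]
|A intersect B| = 1
min(|A|, |B|) = min(9, 4) = 4
Overlap = 1 / 4 = 1/4

1/4


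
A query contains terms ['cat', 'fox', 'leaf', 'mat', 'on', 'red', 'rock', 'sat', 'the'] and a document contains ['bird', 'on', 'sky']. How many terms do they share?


Query terms: ['cat', 'fox', 'leaf', 'mat', 'on', 'red', 'rock', 'sat', 'the']
Document terms: ['bird', 'on', 'sky']
Common terms: ['on']
Overlap count = 1

1


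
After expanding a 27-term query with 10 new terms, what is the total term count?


Original terms: 27
Expansion terms: 10
Total = 27 + 10 = 37

37


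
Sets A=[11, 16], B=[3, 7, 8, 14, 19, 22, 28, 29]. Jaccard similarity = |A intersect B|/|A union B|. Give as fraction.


A intersect B = []
|A intersect B| = 0
A union B = [3, 7, 8, 11, 14, 16, 19, 22, 28, 29]
|A union B| = 10
Jaccard = 0/10 = 0

0


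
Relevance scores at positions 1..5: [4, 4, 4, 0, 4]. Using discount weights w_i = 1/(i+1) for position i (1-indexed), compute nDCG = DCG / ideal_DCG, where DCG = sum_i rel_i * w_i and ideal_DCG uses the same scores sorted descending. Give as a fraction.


Position discount weights w_i = 1/(i+1) for i=1..5:
Weights = [1/2, 1/3, 1/4, 1/5, 1/6]
Actual relevance: [4, 4, 4, 0, 4]
DCG = 4/2 + 4/3 + 4/4 + 0/5 + 4/6 = 5
Ideal relevance (sorted desc): [4, 4, 4, 4, 0]
Ideal DCG = 4/2 + 4/3 + 4/4 + 4/5 + 0/6 = 77/15
nDCG = DCG / ideal_DCG = 5 / 77/15 = 75/77

75/77


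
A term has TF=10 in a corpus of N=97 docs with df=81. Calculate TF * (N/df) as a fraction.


TF * (N/df)
= 10 * (97/81)
= 10 * 97/81
= 970/81

970/81


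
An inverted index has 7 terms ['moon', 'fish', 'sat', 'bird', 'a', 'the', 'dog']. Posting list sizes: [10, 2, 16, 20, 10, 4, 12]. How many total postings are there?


Summing posting list sizes:
'moon': 10 postings
'fish': 2 postings
'sat': 16 postings
'bird': 20 postings
'a': 10 postings
'the': 4 postings
'dog': 12 postings
Total = 10 + 2 + 16 + 20 + 10 + 4 + 12 = 74

74


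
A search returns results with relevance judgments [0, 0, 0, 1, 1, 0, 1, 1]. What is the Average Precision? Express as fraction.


Computing P@k for each relevant position:
Position 1: not relevant
Position 2: not relevant
Position 3: not relevant
Position 4: relevant, P@4 = 1/4 = 1/4
Position 5: relevant, P@5 = 2/5 = 2/5
Position 6: not relevant
Position 7: relevant, P@7 = 3/7 = 3/7
Position 8: relevant, P@8 = 4/8 = 1/2
Sum of P@k = 1/4 + 2/5 + 3/7 + 1/2 = 221/140
AP = 221/140 / 4 = 221/560

221/560


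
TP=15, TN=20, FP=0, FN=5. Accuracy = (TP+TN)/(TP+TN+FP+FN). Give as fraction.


Accuracy = (TP + TN) / (TP + TN + FP + FN)
TP + TN = 15 + 20 = 35
Total = 15 + 20 + 0 + 5 = 40
Accuracy = 35 / 40 = 7/8

7/8


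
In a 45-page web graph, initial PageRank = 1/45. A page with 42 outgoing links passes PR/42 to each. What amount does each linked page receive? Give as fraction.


Initial PR = 1/45 = 1/45
Outlinks = 42
Contribution per link = PR / outlinks
= 1/45 / 42
= 1/1890

1/1890


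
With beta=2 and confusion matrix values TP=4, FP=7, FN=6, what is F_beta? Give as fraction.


P = TP/(TP+FP) = 4/11 = 4/11
R = TP/(TP+FN) = 4/10 = 2/5
beta^2 = 2^2 = 4
(1 + beta^2) = 5
Numerator = (1+beta^2)*P*R = 8/11
Denominator = beta^2*P + R = 16/11 + 2/5 = 102/55
F_beta = 20/51

20/51


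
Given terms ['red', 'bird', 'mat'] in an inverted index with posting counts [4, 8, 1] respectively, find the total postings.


Summing posting list sizes:
'red': 4 postings
'bird': 8 postings
'mat': 1 postings
Total = 4 + 8 + 1 = 13

13


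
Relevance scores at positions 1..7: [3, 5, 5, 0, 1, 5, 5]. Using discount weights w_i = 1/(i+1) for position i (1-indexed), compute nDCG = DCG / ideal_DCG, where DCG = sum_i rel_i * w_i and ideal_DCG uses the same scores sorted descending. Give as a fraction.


Position discount weights w_i = 1/(i+1) for i=1..7:
Weights = [1/2, 1/3, 1/4, 1/5, 1/6, 1/7, 1/8]
Actual relevance: [3, 5, 5, 0, 1, 5, 5]
DCG = 3/2 + 5/3 + 5/4 + 0/5 + 1/6 + 5/7 + 5/8 = 995/168
Ideal relevance (sorted desc): [5, 5, 5, 5, 3, 1, 0]
Ideal DCG = 5/2 + 5/3 + 5/4 + 5/5 + 3/6 + 1/7 + 0/8 = 593/84
nDCG = DCG / ideal_DCG = 995/168 / 593/84 = 995/1186

995/1186


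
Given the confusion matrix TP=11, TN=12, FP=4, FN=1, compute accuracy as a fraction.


Accuracy = (TP + TN) / (TP + TN + FP + FN)
TP + TN = 11 + 12 = 23
Total = 11 + 12 + 4 + 1 = 28
Accuracy = 23 / 28 = 23/28

23/28


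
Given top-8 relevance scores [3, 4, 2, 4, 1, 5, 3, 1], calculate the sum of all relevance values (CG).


Cumulative Gain = sum of relevance scores
Position 1: rel=3, running sum=3
Position 2: rel=4, running sum=7
Position 3: rel=2, running sum=9
Position 4: rel=4, running sum=13
Position 5: rel=1, running sum=14
Position 6: rel=5, running sum=19
Position 7: rel=3, running sum=22
Position 8: rel=1, running sum=23
CG = 23

23


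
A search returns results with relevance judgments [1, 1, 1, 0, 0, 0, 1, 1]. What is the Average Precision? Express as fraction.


Computing P@k for each relevant position:
Position 1: relevant, P@1 = 1/1 = 1
Position 2: relevant, P@2 = 2/2 = 1
Position 3: relevant, P@3 = 3/3 = 1
Position 4: not relevant
Position 5: not relevant
Position 6: not relevant
Position 7: relevant, P@7 = 4/7 = 4/7
Position 8: relevant, P@8 = 5/8 = 5/8
Sum of P@k = 1 + 1 + 1 + 4/7 + 5/8 = 235/56
AP = 235/56 / 5 = 47/56

47/56


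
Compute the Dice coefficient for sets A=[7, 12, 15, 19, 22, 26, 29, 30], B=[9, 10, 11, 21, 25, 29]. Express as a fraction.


A intersect B = [29]
|A intersect B| = 1
|A| = 8, |B| = 6
Dice = 2*1 / (8+6)
= 2 / 14 = 1/7

1/7


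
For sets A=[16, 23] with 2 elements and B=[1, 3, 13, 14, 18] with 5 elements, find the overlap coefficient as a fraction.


A intersect B = []
|A intersect B| = 0
min(|A|, |B|) = min(2, 5) = 2
Overlap = 0 / 2 = 0

0


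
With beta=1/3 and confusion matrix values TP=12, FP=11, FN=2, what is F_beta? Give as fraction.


P = TP/(TP+FP) = 12/23 = 12/23
R = TP/(TP+FN) = 12/14 = 6/7
beta^2 = 1/3^2 = 1/9
(1 + beta^2) = 10/9
Numerator = (1+beta^2)*P*R = 80/161
Denominator = beta^2*P + R = 4/69 + 6/7 = 442/483
F_beta = 120/221

120/221


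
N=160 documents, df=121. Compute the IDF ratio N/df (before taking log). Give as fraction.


IDF ratio = N / df
= 160 / 121
= 160/121

160/121


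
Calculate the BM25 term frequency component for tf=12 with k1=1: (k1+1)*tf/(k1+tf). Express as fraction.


BM25 TF component = (k1+1)*tf / (k1+tf)
k1 = 1, tf = 12
Numerator = (1+1)*12 = 24
Denominator = 1 + 12 = 13
= 24/13 = 24/13

24/13


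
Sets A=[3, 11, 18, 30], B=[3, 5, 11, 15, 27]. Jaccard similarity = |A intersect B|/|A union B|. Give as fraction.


A intersect B = [3, 11]
|A intersect B| = 2
A union B = [3, 5, 11, 15, 18, 27, 30]
|A union B| = 7
Jaccard = 2/7 = 2/7

2/7


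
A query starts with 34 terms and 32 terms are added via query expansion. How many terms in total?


Original terms: 34
Expansion terms: 32
Total = 34 + 32 = 66

66


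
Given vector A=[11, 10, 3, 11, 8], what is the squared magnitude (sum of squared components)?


|A|^2 = sum of squared components
A[0]^2 = 11^2 = 121
A[1]^2 = 10^2 = 100
A[2]^2 = 3^2 = 9
A[3]^2 = 11^2 = 121
A[4]^2 = 8^2 = 64
Sum = 121 + 100 + 9 + 121 + 64 = 415

415


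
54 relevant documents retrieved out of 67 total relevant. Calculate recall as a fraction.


Recall = retrieved_relevant / total_relevant
= 54 / 67
= 54 / (54 + 13)
= 54/67

54/67


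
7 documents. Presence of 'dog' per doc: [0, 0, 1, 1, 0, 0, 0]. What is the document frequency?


Checking each document for 'dog':
Doc 1: absent
Doc 2: absent
Doc 3: present
Doc 4: present
Doc 5: absent
Doc 6: absent
Doc 7: absent
df = sum of presences = 0 + 0 + 1 + 1 + 0 + 0 + 0 = 2

2


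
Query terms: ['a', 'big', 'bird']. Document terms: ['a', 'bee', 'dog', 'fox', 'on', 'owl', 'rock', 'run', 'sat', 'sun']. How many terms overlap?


Query terms: ['a', 'big', 'bird']
Document terms: ['a', 'bee', 'dog', 'fox', 'on', 'owl', 'rock', 'run', 'sat', 'sun']
Common terms: ['a']
Overlap count = 1

1


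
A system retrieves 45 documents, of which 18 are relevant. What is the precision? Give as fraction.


Precision = relevant_retrieved / total_retrieved
= 18 / 45
= 18 / (18 + 27)
= 2/5

2/5


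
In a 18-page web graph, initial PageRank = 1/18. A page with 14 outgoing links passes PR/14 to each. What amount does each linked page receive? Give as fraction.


Initial PR = 1/18 = 1/18
Outlinks = 14
Contribution per link = PR / outlinks
= 1/18 / 14
= 1/252

1/252


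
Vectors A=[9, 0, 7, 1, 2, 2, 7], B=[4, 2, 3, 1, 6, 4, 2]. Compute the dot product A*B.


Dot product = sum of element-wise products
A[0]*B[0] = 9*4 = 36
A[1]*B[1] = 0*2 = 0
A[2]*B[2] = 7*3 = 21
A[3]*B[3] = 1*1 = 1
A[4]*B[4] = 2*6 = 12
A[5]*B[5] = 2*4 = 8
A[6]*B[6] = 7*2 = 14
Sum = 36 + 0 + 21 + 1 + 12 + 8 + 14 = 92

92


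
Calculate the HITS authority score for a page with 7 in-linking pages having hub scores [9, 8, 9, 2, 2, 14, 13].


Authority = sum of hub scores of in-linkers
In-link 1: hub score = 9
In-link 2: hub score = 8
In-link 3: hub score = 9
In-link 4: hub score = 2
In-link 5: hub score = 2
In-link 6: hub score = 14
In-link 7: hub score = 13
Authority = 9 + 8 + 9 + 2 + 2 + 14 + 13 = 57

57


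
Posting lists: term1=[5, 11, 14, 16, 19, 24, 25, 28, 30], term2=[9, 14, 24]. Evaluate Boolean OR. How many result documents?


Boolean OR: find union of posting lists
term1 docs: [5, 11, 14, 16, 19, 24, 25, 28, 30]
term2 docs: [9, 14, 24]
Union: [5, 9, 11, 14, 16, 19, 24, 25, 28, 30]
|union| = 10

10


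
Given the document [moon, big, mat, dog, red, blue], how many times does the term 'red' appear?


Document has 6 words
Scanning for 'red':
Found at positions: [4]
Count = 1

1


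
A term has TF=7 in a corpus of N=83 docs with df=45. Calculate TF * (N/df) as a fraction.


TF * (N/df)
= 7 * (83/45)
= 7 * 83/45
= 581/45

581/45


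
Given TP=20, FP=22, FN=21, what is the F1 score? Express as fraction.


F1 = 2 * P * R / (P + R)
P = TP/(TP+FP) = 20/42 = 10/21
R = TP/(TP+FN) = 20/41 = 20/41
2 * P * R = 2 * 10/21 * 20/41 = 400/861
P + R = 10/21 + 20/41 = 830/861
F1 = 400/861 / 830/861 = 40/83

40/83


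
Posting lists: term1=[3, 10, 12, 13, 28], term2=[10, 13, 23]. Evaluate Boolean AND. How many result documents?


Boolean AND: find intersection of posting lists
term1 docs: [3, 10, 12, 13, 28]
term2 docs: [10, 13, 23]
Intersection: [10, 13]
|intersection| = 2

2


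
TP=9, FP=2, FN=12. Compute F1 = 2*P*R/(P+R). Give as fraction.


F1 = 2 * P * R / (P + R)
P = TP/(TP+FP) = 9/11 = 9/11
R = TP/(TP+FN) = 9/21 = 3/7
2 * P * R = 2 * 9/11 * 3/7 = 54/77
P + R = 9/11 + 3/7 = 96/77
F1 = 54/77 / 96/77 = 9/16

9/16


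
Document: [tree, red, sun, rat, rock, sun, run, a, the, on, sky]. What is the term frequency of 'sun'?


Document has 11 words
Scanning for 'sun':
Found at positions: [2, 5]
Count = 2

2


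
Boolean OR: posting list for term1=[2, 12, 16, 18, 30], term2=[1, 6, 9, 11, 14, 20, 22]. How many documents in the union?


Boolean OR: find union of posting lists
term1 docs: [2, 12, 16, 18, 30]
term2 docs: [1, 6, 9, 11, 14, 20, 22]
Union: [1, 2, 6, 9, 11, 12, 14, 16, 18, 20, 22, 30]
|union| = 12

12


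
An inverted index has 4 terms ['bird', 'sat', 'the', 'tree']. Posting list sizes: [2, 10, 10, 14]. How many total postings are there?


Summing posting list sizes:
'bird': 2 postings
'sat': 10 postings
'the': 10 postings
'tree': 14 postings
Total = 2 + 10 + 10 + 14 = 36

36


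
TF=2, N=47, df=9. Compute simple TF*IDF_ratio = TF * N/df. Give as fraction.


TF * (N/df)
= 2 * (47/9)
= 2 * 47/9
= 94/9

94/9


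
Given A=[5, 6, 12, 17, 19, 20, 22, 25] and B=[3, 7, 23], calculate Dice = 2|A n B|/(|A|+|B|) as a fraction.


A intersect B = []
|A intersect B| = 0
|A| = 8, |B| = 3
Dice = 2*0 / (8+3)
= 0 / 11 = 0

0


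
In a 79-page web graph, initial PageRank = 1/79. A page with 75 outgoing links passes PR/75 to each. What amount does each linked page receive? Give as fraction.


Initial PR = 1/79 = 1/79
Outlinks = 75
Contribution per link = PR / outlinks
= 1/79 / 75
= 1/5925

1/5925


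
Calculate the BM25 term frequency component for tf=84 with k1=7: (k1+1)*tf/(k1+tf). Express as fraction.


BM25 TF component = (k1+1)*tf / (k1+tf)
k1 = 7, tf = 84
Numerator = (7+1)*84 = 672
Denominator = 7 + 84 = 91
= 672/91 = 96/13

96/13


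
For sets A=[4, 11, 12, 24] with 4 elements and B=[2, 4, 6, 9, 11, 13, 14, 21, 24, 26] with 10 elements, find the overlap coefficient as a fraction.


A intersect B = [4, 11, 24]
|A intersect B| = 3
min(|A|, |B|) = min(4, 10) = 4
Overlap = 3 / 4 = 3/4

3/4


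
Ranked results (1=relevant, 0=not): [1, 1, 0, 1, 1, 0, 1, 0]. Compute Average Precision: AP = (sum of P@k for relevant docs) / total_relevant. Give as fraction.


Computing P@k for each relevant position:
Position 1: relevant, P@1 = 1/1 = 1
Position 2: relevant, P@2 = 2/2 = 1
Position 3: not relevant
Position 4: relevant, P@4 = 3/4 = 3/4
Position 5: relevant, P@5 = 4/5 = 4/5
Position 6: not relevant
Position 7: relevant, P@7 = 5/7 = 5/7
Position 8: not relevant
Sum of P@k = 1 + 1 + 3/4 + 4/5 + 5/7 = 597/140
AP = 597/140 / 5 = 597/700

597/700


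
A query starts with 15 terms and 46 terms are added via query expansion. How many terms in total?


Original terms: 15
Expansion terms: 46
Total = 15 + 46 = 61

61


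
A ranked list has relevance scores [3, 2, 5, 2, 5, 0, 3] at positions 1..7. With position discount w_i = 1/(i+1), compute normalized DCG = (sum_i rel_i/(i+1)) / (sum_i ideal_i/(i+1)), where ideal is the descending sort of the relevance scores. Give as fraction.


Position discount weights w_i = 1/(i+1) for i=1..7:
Weights = [1/2, 1/3, 1/4, 1/5, 1/6, 1/7, 1/8]
Actual relevance: [3, 2, 5, 2, 5, 0, 3]
DCG = 3/2 + 2/3 + 5/4 + 2/5 + 5/6 + 0/7 + 3/8 = 201/40
Ideal relevance (sorted desc): [5, 5, 3, 3, 2, 2, 0]
Ideal DCG = 5/2 + 5/3 + 3/4 + 3/5 + 2/6 + 2/7 + 0/8 = 859/140
nDCG = DCG / ideal_DCG = 201/40 / 859/140 = 1407/1718

1407/1718


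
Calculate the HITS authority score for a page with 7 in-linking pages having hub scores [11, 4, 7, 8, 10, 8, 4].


Authority = sum of hub scores of in-linkers
In-link 1: hub score = 11
In-link 2: hub score = 4
In-link 3: hub score = 7
In-link 4: hub score = 8
In-link 5: hub score = 10
In-link 6: hub score = 8
In-link 7: hub score = 4
Authority = 11 + 4 + 7 + 8 + 10 + 8 + 4 = 52

52


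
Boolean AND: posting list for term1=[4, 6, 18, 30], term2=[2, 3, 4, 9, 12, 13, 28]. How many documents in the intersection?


Boolean AND: find intersection of posting lists
term1 docs: [4, 6, 18, 30]
term2 docs: [2, 3, 4, 9, 12, 13, 28]
Intersection: [4]
|intersection| = 1

1


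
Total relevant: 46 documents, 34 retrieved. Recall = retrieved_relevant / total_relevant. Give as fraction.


Recall = retrieved_relevant / total_relevant
= 34 / 46
= 34 / (34 + 12)
= 17/23

17/23


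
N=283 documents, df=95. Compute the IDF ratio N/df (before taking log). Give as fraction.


IDF ratio = N / df
= 283 / 95
= 283/95

283/95


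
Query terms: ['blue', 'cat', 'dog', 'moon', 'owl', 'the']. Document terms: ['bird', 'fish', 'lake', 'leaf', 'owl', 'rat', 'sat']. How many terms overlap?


Query terms: ['blue', 'cat', 'dog', 'moon', 'owl', 'the']
Document terms: ['bird', 'fish', 'lake', 'leaf', 'owl', 'rat', 'sat']
Common terms: ['owl']
Overlap count = 1

1
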